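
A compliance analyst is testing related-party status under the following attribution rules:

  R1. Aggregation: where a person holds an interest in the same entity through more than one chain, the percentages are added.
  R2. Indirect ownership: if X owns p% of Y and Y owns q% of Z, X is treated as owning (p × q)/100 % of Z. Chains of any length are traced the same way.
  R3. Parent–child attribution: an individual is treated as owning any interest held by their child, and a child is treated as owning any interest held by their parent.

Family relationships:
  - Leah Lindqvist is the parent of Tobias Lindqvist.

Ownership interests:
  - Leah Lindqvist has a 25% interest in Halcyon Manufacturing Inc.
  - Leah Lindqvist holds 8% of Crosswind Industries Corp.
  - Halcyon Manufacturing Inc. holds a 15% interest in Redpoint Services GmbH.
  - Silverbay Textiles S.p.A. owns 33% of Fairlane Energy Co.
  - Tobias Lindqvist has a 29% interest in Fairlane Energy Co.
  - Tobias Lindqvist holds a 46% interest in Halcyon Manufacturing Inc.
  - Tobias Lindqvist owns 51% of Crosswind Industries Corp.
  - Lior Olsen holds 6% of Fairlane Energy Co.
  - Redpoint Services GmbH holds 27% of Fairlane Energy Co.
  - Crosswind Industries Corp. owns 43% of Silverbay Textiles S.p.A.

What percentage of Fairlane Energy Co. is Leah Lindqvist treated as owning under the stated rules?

By parent–child attribution (R3), Leah Lindqvist is treated as also owning Tobias Lindqvist's interest in Halcyon Manufacturing Inc, giving 25% + 46% = 71%.
By parent–child attribution (R3), Leah Lindqvist is treated as also owning Tobias Lindqvist's interest in Crosswind Industries Corp, giving 8% + 51% = 59%.
By parent–child attribution (R3), Leah Lindqvist is treated as owning Tobias Lindqvist's 29% interest in Fairlane Energy Co.
Chain via Halcyon Manufacturing Inc. → Redpoint Services GmbH (R2): 71% × 15% × 27% = 2.8755% of Fairlane Energy Co.
Chain via Crosswind Industries Corp. → Silverbay Textiles S.p.A. (R2): 59% × 43% × 33% = 8.3721% of Fairlane Energy Co.
Direct interest in Fairlane Energy Co: 29%.
Aggregating (R1): 2.8755% + 8.3721% + 29% = 40.2476%.

40.2476%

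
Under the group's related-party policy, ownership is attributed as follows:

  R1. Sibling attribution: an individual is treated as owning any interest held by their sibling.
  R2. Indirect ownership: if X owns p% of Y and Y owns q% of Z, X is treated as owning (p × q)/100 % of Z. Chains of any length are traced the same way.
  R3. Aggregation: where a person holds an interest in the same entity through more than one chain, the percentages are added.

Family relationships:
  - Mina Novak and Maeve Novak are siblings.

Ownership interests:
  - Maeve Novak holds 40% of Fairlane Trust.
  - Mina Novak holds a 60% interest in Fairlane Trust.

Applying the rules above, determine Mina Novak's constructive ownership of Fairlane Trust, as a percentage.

By sibling attribution (R1), Mina Novak is treated as also owning Maeve Novak's interest in Fairlane Trust, giving 60% + 40% = 100%.
Direct interest in Fairlane Trust: 100%.

100%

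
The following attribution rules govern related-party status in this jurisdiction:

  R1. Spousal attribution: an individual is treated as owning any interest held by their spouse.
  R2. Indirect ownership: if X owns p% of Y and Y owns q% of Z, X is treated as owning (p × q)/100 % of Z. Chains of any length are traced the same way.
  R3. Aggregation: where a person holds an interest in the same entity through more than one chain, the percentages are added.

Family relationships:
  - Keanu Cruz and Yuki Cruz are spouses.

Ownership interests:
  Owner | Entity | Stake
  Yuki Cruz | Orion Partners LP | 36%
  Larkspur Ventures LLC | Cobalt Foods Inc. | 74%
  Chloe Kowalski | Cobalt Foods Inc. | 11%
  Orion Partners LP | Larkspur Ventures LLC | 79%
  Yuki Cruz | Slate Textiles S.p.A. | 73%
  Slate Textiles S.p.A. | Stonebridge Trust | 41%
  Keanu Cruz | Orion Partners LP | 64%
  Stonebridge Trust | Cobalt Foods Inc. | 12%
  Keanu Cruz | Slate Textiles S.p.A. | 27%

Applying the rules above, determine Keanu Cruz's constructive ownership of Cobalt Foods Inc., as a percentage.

63.38%

By spousal attribution (R1), Keanu Cruz is treated as also owning Yuki Cruz's interest in Slate Textiles S.p.A, giving 27% + 73% = 100%.
By spousal attribution (R1), Keanu Cruz is treated as also owning Yuki Cruz's interest in Orion Partners LP, giving 64% + 36% = 100%.
Chain via Slate Textiles S.p.A. → Stonebridge Trust (R2): 100% × 41% × 12% = 4.92% of Cobalt Foods Inc.
Chain via Orion Partners LP → Larkspur Ventures LLC (R2): 100% × 79% × 74% = 58.46% of Cobalt Foods Inc.
Aggregating (R3): 4.92% + 58.46% = 63.38%.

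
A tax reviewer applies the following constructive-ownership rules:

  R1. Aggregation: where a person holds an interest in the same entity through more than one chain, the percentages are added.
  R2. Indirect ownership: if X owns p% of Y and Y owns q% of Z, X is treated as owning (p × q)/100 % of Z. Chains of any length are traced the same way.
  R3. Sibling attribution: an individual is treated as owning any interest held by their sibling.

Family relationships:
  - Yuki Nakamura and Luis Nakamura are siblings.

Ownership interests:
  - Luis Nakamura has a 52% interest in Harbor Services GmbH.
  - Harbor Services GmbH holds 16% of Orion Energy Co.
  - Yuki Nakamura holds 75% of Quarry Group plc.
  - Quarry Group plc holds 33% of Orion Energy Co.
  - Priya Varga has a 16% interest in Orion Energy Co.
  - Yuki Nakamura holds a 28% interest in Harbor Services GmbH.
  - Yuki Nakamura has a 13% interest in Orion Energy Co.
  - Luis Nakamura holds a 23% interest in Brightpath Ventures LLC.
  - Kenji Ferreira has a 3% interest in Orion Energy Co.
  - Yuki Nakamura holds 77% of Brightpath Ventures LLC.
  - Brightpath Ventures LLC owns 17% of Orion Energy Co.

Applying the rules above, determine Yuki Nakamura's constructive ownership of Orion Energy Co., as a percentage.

By sibling attribution (R3), Yuki Nakamura is treated as also owning Luis Nakamura's interest in Harbor Services GmbH, giving 28% + 52% = 80%.
By sibling attribution (R3), Yuki Nakamura is treated as also owning Luis Nakamura's interest in Brightpath Ventures LLC, giving 77% + 23% = 100%.
Chain via Quarry Group plc (R2): 75% × 33% = 24.75% of Orion Energy Co.
Chain via Harbor Services GmbH (R2): 80% × 16% = 12.8% of Orion Energy Co.
Chain via Brightpath Ventures LLC (R2): 100% × 17% = 17% of Orion Energy Co.
Direct interest in Orion Energy Co: 13%.
Aggregating (R1): 24.75% + 12.8% + 17% + 13% = 67.55%.

67.55%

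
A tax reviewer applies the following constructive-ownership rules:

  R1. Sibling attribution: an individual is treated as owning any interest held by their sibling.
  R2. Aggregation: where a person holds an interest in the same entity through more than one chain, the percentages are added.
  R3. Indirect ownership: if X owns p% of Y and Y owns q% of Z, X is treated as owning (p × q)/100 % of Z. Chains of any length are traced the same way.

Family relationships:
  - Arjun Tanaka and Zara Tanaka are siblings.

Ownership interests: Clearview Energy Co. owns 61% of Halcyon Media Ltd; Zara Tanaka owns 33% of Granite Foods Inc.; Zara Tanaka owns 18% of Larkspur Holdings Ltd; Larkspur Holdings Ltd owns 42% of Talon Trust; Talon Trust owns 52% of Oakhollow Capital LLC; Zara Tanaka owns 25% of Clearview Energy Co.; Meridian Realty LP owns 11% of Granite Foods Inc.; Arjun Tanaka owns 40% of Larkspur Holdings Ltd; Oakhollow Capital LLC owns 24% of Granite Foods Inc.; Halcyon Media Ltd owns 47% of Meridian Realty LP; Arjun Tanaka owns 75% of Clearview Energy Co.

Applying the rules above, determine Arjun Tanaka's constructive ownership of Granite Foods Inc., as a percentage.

39.193828%

By sibling attribution (R1), Arjun Tanaka is treated as also owning Zara Tanaka's interest in Clearview Energy Co, giving 75% + 25% = 100%.
By sibling attribution (R1), Arjun Tanaka is treated as also owning Zara Tanaka's interest in Larkspur Holdings Ltd, giving 40% + 18% = 58%.
By sibling attribution (R1), Arjun Tanaka is treated as owning Zara Tanaka's 33% interest in Granite Foods Inc.
Chain via Clearview Energy Co. → Halcyon Media Ltd → Meridian Realty LP (R3): 100% × 61% × 47% × 11% = 3.1537% of Granite Foods Inc.
Chain via Larkspur Holdings Ltd → Talon Trust → Oakhollow Capital LLC (R3): 58% × 42% × 52% × 24% = 3.040128% of Granite Foods Inc.
Direct interest in Granite Foods Inc: 33%.
Aggregating (R2): 3.1537% + 3.040128% + 33% = 39.193828%.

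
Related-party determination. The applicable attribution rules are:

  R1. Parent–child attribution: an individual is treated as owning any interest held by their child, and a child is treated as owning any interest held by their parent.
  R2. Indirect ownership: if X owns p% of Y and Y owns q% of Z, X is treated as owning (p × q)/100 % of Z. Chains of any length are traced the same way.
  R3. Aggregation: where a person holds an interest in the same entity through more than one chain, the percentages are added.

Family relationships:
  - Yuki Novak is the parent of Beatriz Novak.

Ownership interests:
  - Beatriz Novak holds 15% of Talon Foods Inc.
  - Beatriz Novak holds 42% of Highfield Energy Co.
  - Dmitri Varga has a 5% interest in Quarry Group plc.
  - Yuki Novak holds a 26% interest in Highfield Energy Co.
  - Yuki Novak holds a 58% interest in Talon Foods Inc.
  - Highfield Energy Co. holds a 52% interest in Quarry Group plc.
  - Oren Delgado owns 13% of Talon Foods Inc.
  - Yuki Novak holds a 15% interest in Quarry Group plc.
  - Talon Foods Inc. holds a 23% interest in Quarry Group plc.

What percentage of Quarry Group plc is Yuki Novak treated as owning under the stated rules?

By parent–child attribution (R1), Yuki Novak is treated as also owning Beatriz Novak's interest in Talon Foods Inc, giving 58% + 15% = 73%.
By parent–child attribution (R1), Yuki Novak is treated as also owning Beatriz Novak's interest in Highfield Energy Co, giving 26% + 42% = 68%.
Chain via Talon Foods Inc. (R2): 73% × 23% = 16.79% of Quarry Group plc.
Chain via Highfield Energy Co. (R2): 68% × 52% = 35.36% of Quarry Group plc.
Direct interest in Quarry Group plc: 15%.
Aggregating (R3): 16.79% + 35.36% + 15% = 67.15%.

67.15%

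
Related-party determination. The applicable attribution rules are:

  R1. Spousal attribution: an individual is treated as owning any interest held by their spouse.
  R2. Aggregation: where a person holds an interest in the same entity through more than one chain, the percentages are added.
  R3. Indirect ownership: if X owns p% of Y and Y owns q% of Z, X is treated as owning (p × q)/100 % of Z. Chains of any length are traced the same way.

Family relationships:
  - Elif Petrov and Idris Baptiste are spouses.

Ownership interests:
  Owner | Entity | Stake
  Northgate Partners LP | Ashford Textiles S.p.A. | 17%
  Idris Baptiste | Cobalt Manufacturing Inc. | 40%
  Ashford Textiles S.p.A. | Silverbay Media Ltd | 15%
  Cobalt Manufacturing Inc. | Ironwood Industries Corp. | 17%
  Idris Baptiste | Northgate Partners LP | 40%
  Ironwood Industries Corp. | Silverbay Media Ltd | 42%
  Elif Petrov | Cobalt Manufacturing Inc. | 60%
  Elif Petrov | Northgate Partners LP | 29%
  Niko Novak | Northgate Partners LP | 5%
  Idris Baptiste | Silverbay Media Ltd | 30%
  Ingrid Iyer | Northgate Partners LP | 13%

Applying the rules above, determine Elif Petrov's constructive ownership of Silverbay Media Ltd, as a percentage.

By spousal attribution (R1), Elif Petrov is treated as also owning Idris Baptiste's interest in Northgate Partners LP, giving 29% + 40% = 69%.
By spousal attribution (R1), Elif Petrov is treated as also owning Idris Baptiste's interest in Cobalt Manufacturing Inc, giving 60% + 40% = 100%.
By spousal attribution (R1), Elif Petrov is treated as owning Idris Baptiste's 30% interest in Silverbay Media Ltd.
Chain via Northgate Partners LP → Ashford Textiles S.p.A. (R3): 69% × 17% × 15% = 1.7595% of Silverbay Media Ltd.
Chain via Cobalt Manufacturing Inc. → Ironwood Industries Corp. (R3): 100% × 17% × 42% = 7.14% of Silverbay Media Ltd.
Direct interest in Silverbay Media Ltd: 30%.
Aggregating (R2): 1.7595% + 7.14% + 30% = 38.8995%.

38.8995%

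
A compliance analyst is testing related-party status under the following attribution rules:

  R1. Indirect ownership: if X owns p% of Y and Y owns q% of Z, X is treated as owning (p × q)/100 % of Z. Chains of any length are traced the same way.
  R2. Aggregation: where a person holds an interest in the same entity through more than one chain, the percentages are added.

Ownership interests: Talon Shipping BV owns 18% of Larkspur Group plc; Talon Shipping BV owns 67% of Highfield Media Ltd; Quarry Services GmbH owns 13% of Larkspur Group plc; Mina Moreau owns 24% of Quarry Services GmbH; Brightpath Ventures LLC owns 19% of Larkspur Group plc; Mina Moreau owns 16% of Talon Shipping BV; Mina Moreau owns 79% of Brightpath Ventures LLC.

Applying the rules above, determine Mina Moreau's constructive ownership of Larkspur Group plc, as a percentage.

Chain via Talon Shipping BV (R1): 16% × 18% = 2.88% of Larkspur Group plc.
Chain via Quarry Services GmbH (R1): 24% × 13% = 3.12% of Larkspur Group plc.
Chain via Brightpath Ventures LLC (R1): 79% × 19% = 15.01% of Larkspur Group plc.
Aggregating (R2): 2.88% + 3.12% + 15.01% = 21.01%.

21.01%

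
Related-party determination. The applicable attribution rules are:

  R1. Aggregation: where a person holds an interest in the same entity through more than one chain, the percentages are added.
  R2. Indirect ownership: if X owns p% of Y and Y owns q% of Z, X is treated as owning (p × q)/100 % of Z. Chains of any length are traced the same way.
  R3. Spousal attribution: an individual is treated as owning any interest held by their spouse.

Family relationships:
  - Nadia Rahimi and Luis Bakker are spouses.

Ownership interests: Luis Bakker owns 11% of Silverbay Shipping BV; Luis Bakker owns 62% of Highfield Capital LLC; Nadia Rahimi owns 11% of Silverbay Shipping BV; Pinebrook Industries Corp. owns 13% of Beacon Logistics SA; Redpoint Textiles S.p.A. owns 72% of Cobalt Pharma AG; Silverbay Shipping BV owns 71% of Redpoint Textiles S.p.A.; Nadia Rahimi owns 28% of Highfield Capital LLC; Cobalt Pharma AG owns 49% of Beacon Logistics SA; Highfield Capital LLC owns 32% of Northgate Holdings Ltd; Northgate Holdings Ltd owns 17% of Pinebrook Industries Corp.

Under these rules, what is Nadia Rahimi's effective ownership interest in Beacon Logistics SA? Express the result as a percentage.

6.147216%

By spousal attribution (R3), Nadia Rahimi is treated as also owning Luis Bakker's interest in Highfield Capital LLC, giving 28% + 62% = 90%.
By spousal attribution (R3), Nadia Rahimi is treated as also owning Luis Bakker's interest in Silverbay Shipping BV, giving 11% + 11% = 22%.
Chain via Highfield Capital LLC → Northgate Holdings Ltd → Pinebrook Industries Corp. (R2): 90% × 32% × 17% × 13% = 0.63648% of Beacon Logistics SA.
Chain via Silverbay Shipping BV → Redpoint Textiles S.p.A. → Cobalt Pharma AG (R2): 22% × 71% × 72% × 49% = 5.510736% of Beacon Logistics SA.
Aggregating (R1): 0.63648% + 5.510736% = 6.147216%.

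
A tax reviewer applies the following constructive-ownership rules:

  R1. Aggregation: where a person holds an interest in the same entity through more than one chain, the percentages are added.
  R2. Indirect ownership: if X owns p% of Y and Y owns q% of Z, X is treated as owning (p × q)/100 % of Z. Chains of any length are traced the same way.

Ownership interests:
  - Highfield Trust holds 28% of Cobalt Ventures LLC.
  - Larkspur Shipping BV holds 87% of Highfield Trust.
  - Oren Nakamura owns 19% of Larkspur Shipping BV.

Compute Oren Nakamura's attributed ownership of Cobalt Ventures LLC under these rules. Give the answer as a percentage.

Chain via Larkspur Shipping BV → Highfield Trust (R2): 19% × 87% × 28% = 4.6284% of Cobalt Ventures LLC.

4.6284%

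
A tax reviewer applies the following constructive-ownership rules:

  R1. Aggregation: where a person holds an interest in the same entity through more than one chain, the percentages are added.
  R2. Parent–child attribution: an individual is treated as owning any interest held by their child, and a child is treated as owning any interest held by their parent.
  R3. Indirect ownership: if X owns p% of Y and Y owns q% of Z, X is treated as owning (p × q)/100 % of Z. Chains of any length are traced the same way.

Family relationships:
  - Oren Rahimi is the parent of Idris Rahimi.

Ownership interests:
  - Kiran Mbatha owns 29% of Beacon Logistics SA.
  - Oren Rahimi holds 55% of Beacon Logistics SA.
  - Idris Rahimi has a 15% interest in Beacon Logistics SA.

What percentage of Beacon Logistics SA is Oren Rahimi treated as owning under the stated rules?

By parent–child attribution (R2), Oren Rahimi is treated as also owning Idris Rahimi's interest in Beacon Logistics SA, giving 55% + 15% = 70%.
Direct interest in Beacon Logistics SA: 70%.

70%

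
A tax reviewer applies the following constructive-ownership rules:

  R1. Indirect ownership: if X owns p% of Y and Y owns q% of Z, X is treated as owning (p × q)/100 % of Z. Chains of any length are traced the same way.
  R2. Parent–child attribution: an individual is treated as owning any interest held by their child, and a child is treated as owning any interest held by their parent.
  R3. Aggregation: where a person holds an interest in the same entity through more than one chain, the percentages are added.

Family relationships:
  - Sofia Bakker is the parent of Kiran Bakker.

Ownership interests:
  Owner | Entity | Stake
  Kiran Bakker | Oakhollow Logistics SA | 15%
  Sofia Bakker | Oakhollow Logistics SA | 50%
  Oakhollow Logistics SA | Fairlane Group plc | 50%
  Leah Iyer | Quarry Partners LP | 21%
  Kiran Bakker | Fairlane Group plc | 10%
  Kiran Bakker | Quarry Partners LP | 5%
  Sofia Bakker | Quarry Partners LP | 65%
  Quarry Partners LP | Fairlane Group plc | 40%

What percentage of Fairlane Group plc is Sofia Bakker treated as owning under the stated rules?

70.5%

By parent–child attribution (R2), Sofia Bakker is treated as also owning Kiran Bakker's interest in Oakhollow Logistics SA, giving 50% + 15% = 65%.
By parent–child attribution (R2), Sofia Bakker is treated as also owning Kiran Bakker's interest in Quarry Partners LP, giving 65% + 5% = 70%.
By parent–child attribution (R2), Sofia Bakker is treated as owning Kiran Bakker's 10% interest in Fairlane Group plc.
Chain via Oakhollow Logistics SA (R1): 65% × 50% = 32.5% of Fairlane Group plc.
Chain via Quarry Partners LP (R1): 70% × 40% = 28% of Fairlane Group plc.
Direct interest in Fairlane Group plc: 10%.
Aggregating (R3): 32.5% + 28% + 10% = 70.5%.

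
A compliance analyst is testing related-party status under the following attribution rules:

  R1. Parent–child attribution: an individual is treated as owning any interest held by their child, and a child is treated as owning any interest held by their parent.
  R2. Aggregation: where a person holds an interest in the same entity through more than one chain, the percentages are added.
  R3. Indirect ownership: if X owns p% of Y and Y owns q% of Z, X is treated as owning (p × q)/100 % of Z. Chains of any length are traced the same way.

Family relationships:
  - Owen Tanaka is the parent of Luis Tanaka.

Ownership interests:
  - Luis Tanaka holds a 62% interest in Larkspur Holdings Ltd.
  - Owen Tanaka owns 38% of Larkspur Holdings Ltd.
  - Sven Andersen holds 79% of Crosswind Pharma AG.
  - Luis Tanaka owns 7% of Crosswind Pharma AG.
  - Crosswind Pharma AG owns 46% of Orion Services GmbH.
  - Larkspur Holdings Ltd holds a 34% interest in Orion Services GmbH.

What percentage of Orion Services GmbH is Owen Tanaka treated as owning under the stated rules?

37.22%

By parent–child attribution (R1), Owen Tanaka is treated as also owning Luis Tanaka's interest in Larkspur Holdings Ltd, giving 38% + 62% = 100%.
By parent–child attribution (R1), Owen Tanaka is treated as owning Luis Tanaka's 7% interest in Crosswind Pharma AG.
Chain via Larkspur Holdings Ltd (R3): 100% × 34% = 34% of Orion Services GmbH.
Chain via Crosswind Pharma AG (R3): 7% × 46% = 3.22% of Orion Services GmbH.
Aggregating (R2): 34% + 3.22% = 37.22%.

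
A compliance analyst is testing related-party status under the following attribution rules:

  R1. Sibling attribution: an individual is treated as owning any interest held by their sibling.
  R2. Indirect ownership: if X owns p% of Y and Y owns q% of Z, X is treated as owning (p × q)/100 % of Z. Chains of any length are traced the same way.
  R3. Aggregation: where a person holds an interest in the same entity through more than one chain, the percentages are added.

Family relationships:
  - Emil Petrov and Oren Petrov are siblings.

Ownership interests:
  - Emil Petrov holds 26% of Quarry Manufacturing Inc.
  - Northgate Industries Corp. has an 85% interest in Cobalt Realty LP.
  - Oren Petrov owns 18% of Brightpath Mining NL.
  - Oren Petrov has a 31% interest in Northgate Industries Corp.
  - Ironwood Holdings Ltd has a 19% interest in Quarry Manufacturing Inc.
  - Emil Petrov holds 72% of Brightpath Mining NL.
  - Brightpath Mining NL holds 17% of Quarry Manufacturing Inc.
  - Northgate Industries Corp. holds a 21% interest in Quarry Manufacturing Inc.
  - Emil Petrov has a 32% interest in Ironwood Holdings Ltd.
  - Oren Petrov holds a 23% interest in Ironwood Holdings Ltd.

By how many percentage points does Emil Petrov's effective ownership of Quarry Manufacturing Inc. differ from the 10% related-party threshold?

By sibling attribution (R1), Emil Petrov is treated as also owning Oren Petrov's interest in Brightpath Mining NL, giving 72% + 18% = 90%.
By sibling attribution (R1), Emil Petrov is treated as also owning Oren Petrov's interest in Ironwood Holdings Ltd, giving 32% + 23% = 55%.
By sibling attribution (R1), Emil Petrov is treated as owning Oren Petrov's 31% interest in Northgate Industries Corp.
Chain via Brightpath Mining NL (R2): 90% × 17% = 15.3% of Quarry Manufacturing Inc.
Chain via Ironwood Holdings Ltd (R2): 55% × 19% = 10.45% of Quarry Manufacturing Inc.
Direct interest in Quarry Manufacturing Inc: 26%.
Chain via Northgate Industries Corp. (R2): 31% × 21% = 6.51% of Quarry Manufacturing Inc.
Aggregating (R3): 15.3% + 10.45% + 26% + 6.51% = 58.26%.
58.26% exceeds the 10% threshold by 48.26 percentage points.

48.26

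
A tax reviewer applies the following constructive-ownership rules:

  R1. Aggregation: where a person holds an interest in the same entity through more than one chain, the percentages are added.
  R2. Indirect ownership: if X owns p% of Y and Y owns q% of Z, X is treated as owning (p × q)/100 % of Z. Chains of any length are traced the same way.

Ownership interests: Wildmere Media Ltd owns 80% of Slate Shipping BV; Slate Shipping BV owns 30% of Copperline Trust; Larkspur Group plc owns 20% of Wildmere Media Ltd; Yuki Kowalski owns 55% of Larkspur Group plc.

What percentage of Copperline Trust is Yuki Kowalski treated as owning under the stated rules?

Chain via Larkspur Group plc → Wildmere Media Ltd → Slate Shipping BV (R2): 55% × 20% × 80% × 30% = 2.64% of Copperline Trust.

2.64%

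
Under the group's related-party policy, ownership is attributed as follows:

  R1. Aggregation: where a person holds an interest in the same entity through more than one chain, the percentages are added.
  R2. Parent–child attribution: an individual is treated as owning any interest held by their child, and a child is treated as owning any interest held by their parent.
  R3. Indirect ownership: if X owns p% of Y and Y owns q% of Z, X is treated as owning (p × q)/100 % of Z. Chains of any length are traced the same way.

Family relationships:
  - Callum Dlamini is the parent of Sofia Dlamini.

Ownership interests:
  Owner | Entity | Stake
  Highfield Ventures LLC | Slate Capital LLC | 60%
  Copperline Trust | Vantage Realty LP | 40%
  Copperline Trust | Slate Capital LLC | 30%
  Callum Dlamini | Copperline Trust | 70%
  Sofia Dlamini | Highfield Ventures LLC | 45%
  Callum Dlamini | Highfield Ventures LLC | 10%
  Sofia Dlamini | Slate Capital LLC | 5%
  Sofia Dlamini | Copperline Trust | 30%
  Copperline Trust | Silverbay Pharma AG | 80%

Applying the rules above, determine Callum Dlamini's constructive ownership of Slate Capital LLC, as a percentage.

68%

By parent–child attribution (R2), Callum Dlamini is treated as also owning Sofia Dlamini's interest in Copperline Trust, giving 70% + 30% = 100%.
By parent–child attribution (R2), Callum Dlamini is treated as also owning Sofia Dlamini's interest in Highfield Ventures LLC, giving 10% + 45% = 55%.
By parent–child attribution (R2), Callum Dlamini is treated as owning Sofia Dlamini's 5% interest in Slate Capital LLC.
Chain via Copperline Trust (R3): 100% × 30% = 30% of Slate Capital LLC.
Chain via Highfield Ventures LLC (R3): 55% × 60% = 33% of Slate Capital LLC.
Direct interest in Slate Capital LLC: 5%.
Aggregating (R1): 30% + 33% + 5% = 68%.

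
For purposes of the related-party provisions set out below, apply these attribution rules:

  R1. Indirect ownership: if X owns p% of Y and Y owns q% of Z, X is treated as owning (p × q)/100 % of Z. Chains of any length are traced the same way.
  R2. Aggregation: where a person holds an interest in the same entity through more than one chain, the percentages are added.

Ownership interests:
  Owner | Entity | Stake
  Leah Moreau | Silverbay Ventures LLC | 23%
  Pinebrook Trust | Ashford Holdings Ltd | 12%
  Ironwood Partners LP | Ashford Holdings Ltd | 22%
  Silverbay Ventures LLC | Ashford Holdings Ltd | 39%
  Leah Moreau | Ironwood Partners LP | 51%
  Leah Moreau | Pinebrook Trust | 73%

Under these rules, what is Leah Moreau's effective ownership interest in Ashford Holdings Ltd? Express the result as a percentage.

Chain via Silverbay Ventures LLC (R1): 23% × 39% = 8.97% of Ashford Holdings Ltd.
Chain via Ironwood Partners LP (R1): 51% × 22% = 11.22% of Ashford Holdings Ltd.
Chain via Pinebrook Trust (R1): 73% × 12% = 8.76% of Ashford Holdings Ltd.
Aggregating (R2): 8.97% + 11.22% + 8.76% = 28.95%.

28.95%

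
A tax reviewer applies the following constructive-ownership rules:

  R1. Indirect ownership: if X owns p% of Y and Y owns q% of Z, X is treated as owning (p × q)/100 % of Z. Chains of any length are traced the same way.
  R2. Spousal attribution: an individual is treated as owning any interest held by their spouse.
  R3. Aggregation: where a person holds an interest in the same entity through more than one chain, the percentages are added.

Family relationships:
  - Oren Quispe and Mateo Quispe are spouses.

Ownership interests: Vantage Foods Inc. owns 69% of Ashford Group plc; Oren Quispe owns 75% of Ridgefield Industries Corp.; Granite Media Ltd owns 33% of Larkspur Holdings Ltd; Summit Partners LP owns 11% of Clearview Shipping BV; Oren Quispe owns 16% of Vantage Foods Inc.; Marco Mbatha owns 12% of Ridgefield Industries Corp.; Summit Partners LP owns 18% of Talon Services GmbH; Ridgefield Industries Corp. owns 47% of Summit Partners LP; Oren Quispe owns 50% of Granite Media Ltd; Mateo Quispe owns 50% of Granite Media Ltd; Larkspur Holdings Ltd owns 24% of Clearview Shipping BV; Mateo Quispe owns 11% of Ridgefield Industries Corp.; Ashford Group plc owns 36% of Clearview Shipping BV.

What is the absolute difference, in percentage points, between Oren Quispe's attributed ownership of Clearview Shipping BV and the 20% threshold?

By spousal attribution (R2), Oren Quispe is treated as also owning Mateo Quispe's interest in Ridgefield Industries Corp, giving 75% + 11% = 86%.
By spousal attribution (R2), Oren Quispe is treated as also owning Mateo Quispe's interest in Granite Media Ltd, giving 50% + 50% = 100%.
Chain via Ridgefield Industries Corp. → Summit Partners LP (R1): 86% × 47% × 11% = 4.4462% of Clearview Shipping BV.
Chain via Granite Media Ltd → Larkspur Holdings Ltd (R1): 100% × 33% × 24% = 7.92% of Clearview Shipping BV.
Chain via Vantage Foods Inc. → Ashford Group plc (R1): 16% × 69% × 36% = 3.9744% of Clearview Shipping BV.
Aggregating (R3): 4.4462% + 7.92% + 3.9744% = 16.3406%.
16.3406% falls short of the 20% threshold by 3.6594 percentage points.

3.6594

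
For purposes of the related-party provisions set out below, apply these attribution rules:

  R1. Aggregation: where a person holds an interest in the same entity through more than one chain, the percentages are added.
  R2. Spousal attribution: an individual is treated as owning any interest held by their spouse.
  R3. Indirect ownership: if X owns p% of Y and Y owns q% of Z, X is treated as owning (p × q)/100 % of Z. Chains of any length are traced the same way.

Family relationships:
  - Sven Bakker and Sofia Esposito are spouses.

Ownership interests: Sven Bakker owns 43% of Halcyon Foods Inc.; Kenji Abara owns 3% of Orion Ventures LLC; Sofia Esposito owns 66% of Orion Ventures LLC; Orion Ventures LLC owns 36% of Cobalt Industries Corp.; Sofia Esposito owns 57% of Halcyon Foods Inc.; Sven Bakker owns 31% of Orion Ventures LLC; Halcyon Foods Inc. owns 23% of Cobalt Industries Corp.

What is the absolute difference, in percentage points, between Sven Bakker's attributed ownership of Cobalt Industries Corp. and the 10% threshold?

By spousal attribution (R2), Sven Bakker is treated as also owning Sofia Esposito's interest in Orion Ventures LLC, giving 31% + 66% = 97%.
By spousal attribution (R2), Sven Bakker is treated as also owning Sofia Esposito's interest in Halcyon Foods Inc, giving 43% + 57% = 100%.
Chain via Orion Ventures LLC (R3): 97% × 36% = 34.92% of Cobalt Industries Corp.
Chain via Halcyon Foods Inc. (R3): 100% × 23% = 23% of Cobalt Industries Corp.
Aggregating (R1): 34.92% + 23% = 57.92%.
57.92% exceeds the 10% threshold by 47.92 percentage points.

47.92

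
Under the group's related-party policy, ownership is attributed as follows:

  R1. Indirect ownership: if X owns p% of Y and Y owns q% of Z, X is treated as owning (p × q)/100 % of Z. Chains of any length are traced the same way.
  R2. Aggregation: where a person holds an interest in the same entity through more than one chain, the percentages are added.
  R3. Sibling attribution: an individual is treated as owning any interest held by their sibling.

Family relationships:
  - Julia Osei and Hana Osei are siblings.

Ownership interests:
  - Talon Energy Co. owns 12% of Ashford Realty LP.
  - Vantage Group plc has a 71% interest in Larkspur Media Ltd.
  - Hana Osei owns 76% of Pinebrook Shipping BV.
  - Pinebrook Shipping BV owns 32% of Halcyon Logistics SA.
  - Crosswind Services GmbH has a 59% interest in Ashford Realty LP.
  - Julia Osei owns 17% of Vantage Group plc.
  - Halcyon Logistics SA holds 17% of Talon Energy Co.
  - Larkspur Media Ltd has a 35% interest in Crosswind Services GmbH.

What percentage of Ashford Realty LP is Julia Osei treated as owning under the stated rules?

By sibling attribution (R3), Julia Osei is treated as owning Hana Osei's 76% interest in Pinebrook Shipping BV.
Chain via Vantage Group plc → Larkspur Media Ltd → Crosswind Services GmbH (R1): 17% × 71% × 35% × 59% = 2.492455% of Ashford Realty LP.
Chain via Pinebrook Shipping BV → Halcyon Logistics SA → Talon Energy Co. (R1): 76% × 32% × 17% × 12% = 0.496128% of Ashford Realty LP.
Aggregating (R2): 2.492455% + 0.496128% = 2.988583%.

2.988583%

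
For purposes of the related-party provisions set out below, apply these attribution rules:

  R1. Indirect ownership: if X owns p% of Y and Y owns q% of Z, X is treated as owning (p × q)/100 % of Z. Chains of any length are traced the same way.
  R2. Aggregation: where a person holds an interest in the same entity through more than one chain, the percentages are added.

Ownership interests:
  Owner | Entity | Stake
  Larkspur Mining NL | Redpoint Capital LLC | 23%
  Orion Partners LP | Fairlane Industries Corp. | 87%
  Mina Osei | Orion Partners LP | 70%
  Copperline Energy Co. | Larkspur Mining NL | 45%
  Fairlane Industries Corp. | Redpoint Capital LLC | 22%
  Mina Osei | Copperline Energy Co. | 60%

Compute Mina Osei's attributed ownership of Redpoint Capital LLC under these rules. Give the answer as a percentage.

Chain via Copperline Energy Co. → Larkspur Mining NL (R1): 60% × 45% × 23% = 6.21% of Redpoint Capital LLC.
Chain via Orion Partners LP → Fairlane Industries Corp. (R1): 70% × 87% × 22% = 13.398% of Redpoint Capital LLC.
Aggregating (R2): 6.21% + 13.398% = 19.608%.

19.608%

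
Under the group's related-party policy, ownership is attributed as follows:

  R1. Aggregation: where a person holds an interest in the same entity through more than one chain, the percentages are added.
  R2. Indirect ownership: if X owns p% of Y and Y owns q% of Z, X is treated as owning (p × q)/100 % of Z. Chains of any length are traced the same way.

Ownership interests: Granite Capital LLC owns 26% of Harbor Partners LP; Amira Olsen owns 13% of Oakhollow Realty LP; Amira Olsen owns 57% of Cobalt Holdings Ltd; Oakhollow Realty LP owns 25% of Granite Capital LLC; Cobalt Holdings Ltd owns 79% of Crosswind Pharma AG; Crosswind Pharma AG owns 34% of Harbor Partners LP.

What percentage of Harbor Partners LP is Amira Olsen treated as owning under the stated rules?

Chain via Oakhollow Realty LP → Granite Capital LLC (R2): 13% × 25% × 26% = 0.845% of Harbor Partners LP.
Chain via Cobalt Holdings Ltd → Crosswind Pharma AG (R2): 57% × 79% × 34% = 15.3102% of Harbor Partners LP.
Aggregating (R1): 0.845% + 15.3102% = 16.1552%.

16.1552%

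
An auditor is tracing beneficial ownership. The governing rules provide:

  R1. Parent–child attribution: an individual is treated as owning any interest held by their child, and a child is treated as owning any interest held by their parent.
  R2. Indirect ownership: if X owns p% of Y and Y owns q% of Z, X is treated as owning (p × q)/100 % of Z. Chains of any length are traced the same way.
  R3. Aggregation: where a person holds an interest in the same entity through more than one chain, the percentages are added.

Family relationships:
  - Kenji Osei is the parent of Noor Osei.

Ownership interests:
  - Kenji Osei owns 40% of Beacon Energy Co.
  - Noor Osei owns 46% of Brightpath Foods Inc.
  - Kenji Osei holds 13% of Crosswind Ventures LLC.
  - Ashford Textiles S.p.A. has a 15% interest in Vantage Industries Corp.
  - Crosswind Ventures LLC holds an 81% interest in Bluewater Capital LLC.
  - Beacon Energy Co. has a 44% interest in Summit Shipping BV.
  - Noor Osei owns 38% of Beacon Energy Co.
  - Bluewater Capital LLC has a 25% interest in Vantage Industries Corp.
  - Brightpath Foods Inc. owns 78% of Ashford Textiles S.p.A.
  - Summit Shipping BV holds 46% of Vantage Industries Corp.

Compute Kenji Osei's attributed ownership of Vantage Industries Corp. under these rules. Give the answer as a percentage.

By parent–child attribution (R1), Kenji Osei is treated as also owning Noor Osei's interest in Beacon Energy Co, giving 40% + 38% = 78%.
By parent–child attribution (R1), Kenji Osei is treated as owning Noor Osei's 46% interest in Brightpath Foods Inc.
Chain via Crosswind Ventures LLC → Bluewater Capital LLC (R2): 13% × 81% × 25% = 2.6325% of Vantage Industries Corp.
Chain via Beacon Energy Co. → Summit Shipping BV (R2): 78% × 44% × 46% = 15.7872% of Vantage Industries Corp.
Chain via Brightpath Foods Inc. → Ashford Textiles S.p.A. (R2): 46% × 78% × 15% = 5.382% of Vantage Industries Corp.
Aggregating (R3): 2.6325% + 15.7872% + 5.382% = 23.8017%.

23.8017%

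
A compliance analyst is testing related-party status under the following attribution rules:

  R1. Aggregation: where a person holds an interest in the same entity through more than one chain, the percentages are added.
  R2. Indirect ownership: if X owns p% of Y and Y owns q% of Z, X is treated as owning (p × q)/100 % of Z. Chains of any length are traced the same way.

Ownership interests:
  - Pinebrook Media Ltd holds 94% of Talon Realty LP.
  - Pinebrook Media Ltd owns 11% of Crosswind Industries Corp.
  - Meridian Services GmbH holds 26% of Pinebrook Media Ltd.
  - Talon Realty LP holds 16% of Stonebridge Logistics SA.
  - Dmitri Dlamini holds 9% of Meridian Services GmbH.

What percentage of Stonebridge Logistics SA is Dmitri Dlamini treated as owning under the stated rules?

0.351936%

Chain via Meridian Services GmbH → Pinebrook Media Ltd → Talon Realty LP (R2): 9% × 26% × 94% × 16% = 0.351936% of Stonebridge Logistics SA.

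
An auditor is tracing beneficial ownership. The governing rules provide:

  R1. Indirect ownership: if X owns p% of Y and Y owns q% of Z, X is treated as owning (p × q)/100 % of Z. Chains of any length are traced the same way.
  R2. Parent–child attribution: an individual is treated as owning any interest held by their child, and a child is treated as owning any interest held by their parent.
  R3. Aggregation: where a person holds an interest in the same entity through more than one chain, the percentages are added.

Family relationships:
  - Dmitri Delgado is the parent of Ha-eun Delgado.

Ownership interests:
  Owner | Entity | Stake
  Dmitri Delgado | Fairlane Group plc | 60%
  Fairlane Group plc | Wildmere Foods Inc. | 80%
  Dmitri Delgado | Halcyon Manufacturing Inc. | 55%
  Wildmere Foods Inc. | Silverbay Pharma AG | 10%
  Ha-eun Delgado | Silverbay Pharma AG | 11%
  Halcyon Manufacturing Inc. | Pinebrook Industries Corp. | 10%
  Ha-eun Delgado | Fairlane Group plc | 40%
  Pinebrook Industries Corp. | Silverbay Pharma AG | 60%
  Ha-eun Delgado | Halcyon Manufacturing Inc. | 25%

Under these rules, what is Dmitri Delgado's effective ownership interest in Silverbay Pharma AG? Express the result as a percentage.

By parent–child attribution (R2), Dmitri Delgado is treated as also owning Ha-eun Delgado's interest in Halcyon Manufacturing Inc, giving 55% + 25% = 80%.
By parent–child attribution (R2), Dmitri Delgado is treated as also owning Ha-eun Delgado's interest in Fairlane Group plc, giving 60% + 40% = 100%.
By parent–child attribution (R2), Dmitri Delgado is treated as owning Ha-eun Delgado's 11% interest in Silverbay Pharma AG.
Chain via Halcyon Manufacturing Inc. → Pinebrook Industries Corp. (R1): 80% × 10% × 60% = 4.8% of Silverbay Pharma AG.
Chain via Fairlane Group plc → Wildmere Foods Inc. (R1): 100% × 80% × 10% = 8% of Silverbay Pharma AG.
Direct interest in Silverbay Pharma AG: 11%.
Aggregating (R3): 4.8% + 8% + 11% = 23.8%.

23.8%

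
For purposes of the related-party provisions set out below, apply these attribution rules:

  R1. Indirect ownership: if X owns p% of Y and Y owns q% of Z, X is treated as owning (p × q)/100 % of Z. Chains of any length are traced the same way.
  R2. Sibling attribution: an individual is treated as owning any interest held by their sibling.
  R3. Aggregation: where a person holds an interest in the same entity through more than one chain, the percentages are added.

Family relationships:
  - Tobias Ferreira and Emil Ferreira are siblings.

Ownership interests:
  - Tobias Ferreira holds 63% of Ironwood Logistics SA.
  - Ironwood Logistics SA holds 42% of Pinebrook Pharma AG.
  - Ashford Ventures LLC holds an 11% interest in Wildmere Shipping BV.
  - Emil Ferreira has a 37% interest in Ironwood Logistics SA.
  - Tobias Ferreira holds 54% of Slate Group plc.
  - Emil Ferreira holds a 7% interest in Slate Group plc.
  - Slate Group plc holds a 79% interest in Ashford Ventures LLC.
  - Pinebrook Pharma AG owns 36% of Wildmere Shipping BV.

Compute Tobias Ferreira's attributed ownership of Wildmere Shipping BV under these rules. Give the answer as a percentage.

20.4209%

By sibling attribution (R2), Tobias Ferreira is treated as also owning Emil Ferreira's interest in Ironwood Logistics SA, giving 63% + 37% = 100%.
By sibling attribution (R2), Tobias Ferreira is treated as also owning Emil Ferreira's interest in Slate Group plc, giving 54% + 7% = 61%.
Chain via Ironwood Logistics SA → Pinebrook Pharma AG (R1): 100% × 42% × 36% = 15.12% of Wildmere Shipping BV.
Chain via Slate Group plc → Ashford Ventures LLC (R1): 61% × 79% × 11% = 5.3009% of Wildmere Shipping BV.
Aggregating (R3): 15.12% + 5.3009% = 20.4209%.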